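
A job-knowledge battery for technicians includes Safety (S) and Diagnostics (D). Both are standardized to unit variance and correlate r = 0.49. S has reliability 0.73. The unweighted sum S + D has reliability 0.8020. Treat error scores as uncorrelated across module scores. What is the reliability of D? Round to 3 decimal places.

Var(S+D) = 2 + 2·0.49 = 2.980.
True-score variance = ρ_S + ρ_D + 2·0.49, so 0.8020 = (0.73 + ρ_D + 0.98) / 2.980.
ρ_D = 0.8020·2.980 − 0.73 − 0.98 = 0.680.

0.680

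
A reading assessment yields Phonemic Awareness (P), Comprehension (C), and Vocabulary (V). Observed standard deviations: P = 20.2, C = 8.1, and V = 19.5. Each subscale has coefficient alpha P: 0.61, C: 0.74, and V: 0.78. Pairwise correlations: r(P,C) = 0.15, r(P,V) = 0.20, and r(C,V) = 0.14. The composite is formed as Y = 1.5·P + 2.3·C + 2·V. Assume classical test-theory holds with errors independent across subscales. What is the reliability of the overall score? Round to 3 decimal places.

Var(Y) = 1.5²·20.2² + 2.3²·8.1² + 2²·19.5² + 2·[3.45·20.2·8.1·0.15 + 3·20.2·19.5·0.20 + 4.6·8.1·19.5·0.14] = 2786.17 + 845.466 = 3631.63.
Because errors are independent across components, Cov(Tᵢ,Tⱼ) = Cov(Xᵢ,Xⱼ); the off-diagonal part of the true-score variance is the same as above.
True-score variance = [1.5²·20.2²·0.61 + 2.3²·8.1²·0.74 + 2²·19.5²·0.78] + 845.466 = 2003.25 + 845.466 = 2848.72.
Reliability = 2848.72 / 3631.63 = 0.784.

0.784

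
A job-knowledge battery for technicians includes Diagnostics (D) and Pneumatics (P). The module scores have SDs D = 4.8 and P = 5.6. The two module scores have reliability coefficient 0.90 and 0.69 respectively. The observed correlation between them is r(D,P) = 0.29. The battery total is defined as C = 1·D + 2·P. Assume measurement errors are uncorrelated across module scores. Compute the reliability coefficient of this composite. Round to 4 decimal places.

Var(C) = 4.8² + 2²·5.6² + 2·[2·4.8·5.6·0.29] = 148.48 + 31.1808 = 179.661.
Under uncorrelated errors the observed covariances equal the true-score covariances, so only the own-variance terms attenuate.
True-score variance = [4.8²·0.90 + 2²·5.6²·0.69] + 31.1808 = 107.29 + 31.1808 = 138.47.
Reliability = 138.47 / 179.661 = 0.7707.

0.7707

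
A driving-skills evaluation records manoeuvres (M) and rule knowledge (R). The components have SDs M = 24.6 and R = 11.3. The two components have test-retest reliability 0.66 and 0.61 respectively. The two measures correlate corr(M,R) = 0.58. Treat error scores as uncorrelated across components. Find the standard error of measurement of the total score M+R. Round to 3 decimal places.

Var(total) = 732.85 + 322.457 = 1055.31.
True-score variance = 477.297 + 322.457 = 799.753, so reliability = 0.7578.
Error variance = 1055.31 − 799.753 = 255.553; SEM = √255.553 = 15.986.

15.986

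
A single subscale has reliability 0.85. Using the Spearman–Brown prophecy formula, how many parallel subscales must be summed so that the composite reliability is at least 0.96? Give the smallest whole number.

k ≥ ρ*(1−ρ₁)/(ρ₁(1−ρ*)) = 0.96·0.15 / (0.85·0.04) = 4.235.
Smallest integer k = 5.

5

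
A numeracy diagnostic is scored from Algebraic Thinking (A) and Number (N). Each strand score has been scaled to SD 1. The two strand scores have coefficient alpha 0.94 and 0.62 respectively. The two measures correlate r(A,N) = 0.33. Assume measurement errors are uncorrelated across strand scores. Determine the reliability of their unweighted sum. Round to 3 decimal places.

Var(A+N) = 2 + 2·[0.33] = 2 + 0.66 = 2.66.
Because errors are independent across components, Cov(Tᵢ,Tⱼ) = Cov(Xᵢ,Xⱼ); the off-diagonal part of the true-score variance is the same as above.
True-score variance = [0.94 + 0.62] + 0.66 = 1.56 + 0.66 = 2.22.
Reliability = 2.22 / 2.66 = 0.835.

0.835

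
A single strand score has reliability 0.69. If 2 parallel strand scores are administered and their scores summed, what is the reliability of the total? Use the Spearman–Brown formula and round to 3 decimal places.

0.817

ρ_k = kρ / (1 + (k−1)ρ) = 2·0.69 / (1 + 1·0.69) = 1.380 / 1.690 = 0.817.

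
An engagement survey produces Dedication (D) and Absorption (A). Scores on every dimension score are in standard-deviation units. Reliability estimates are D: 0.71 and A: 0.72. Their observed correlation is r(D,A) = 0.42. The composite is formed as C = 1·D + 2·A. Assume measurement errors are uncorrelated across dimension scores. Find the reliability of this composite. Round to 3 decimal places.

0.789

Var(C) = 1 + 2² + 2·[2·0.42] = 5 + 1.68 = 6.68.
Because errors are independent across components, Cov(Tᵢ,Tⱼ) = Cov(Xᵢ,Xⱼ); the off-diagonal part of the true-score variance is the same as above.
True-score variance = [0.71 + 2²·0.72] + 1.68 = 3.59 + 1.68 = 5.27.
Reliability = 5.27 / 6.68 = 0.789.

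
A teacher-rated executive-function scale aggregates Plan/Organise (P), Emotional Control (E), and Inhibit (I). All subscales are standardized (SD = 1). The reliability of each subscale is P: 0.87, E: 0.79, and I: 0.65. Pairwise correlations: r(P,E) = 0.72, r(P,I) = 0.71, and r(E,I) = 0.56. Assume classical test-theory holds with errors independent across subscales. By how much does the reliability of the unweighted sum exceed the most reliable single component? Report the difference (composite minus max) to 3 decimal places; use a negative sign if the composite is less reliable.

Var(sum) = 3 + 3.98 = 6.98; true-score variance = 2.31 + 3.98 = 6.29; composite reliability = 0.9011.
Max component reliability = 0.8700.
Difference = 0.9011 − 0.8700 = 0.031.

0.031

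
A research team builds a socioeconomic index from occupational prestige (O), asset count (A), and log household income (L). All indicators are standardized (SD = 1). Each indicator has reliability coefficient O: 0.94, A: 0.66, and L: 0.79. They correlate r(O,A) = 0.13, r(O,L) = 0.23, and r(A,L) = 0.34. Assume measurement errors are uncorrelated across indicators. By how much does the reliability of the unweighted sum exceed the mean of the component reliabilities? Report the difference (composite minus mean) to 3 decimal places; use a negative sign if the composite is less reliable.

Var(sum) = 3 + 1.4 = 4.4; true-score variance = 2.39 + 1.4 = 3.79; composite reliability = 0.8614.
Mean component reliability = 0.7967.
Difference = 0.8614 − 0.7967 = 0.065.

0.065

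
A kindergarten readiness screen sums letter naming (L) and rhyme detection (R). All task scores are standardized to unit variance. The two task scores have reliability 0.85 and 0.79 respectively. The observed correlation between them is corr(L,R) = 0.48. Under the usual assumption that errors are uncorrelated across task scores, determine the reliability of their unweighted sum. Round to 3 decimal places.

0.878

Var(L+R) = 2 + 2·[0.48] = 2 + 0.96 = 2.96.
Because errors are independent across components, Cov(Tᵢ,Tⱼ) = Cov(Xᵢ,Xⱼ); the off-diagonal part of the true-score variance is the same as above.
True-score variance = [0.85 + 0.79] + 0.96 = 1.64 + 0.96 = 2.6.
Reliability = 2.6 / 2.96 = 0.878.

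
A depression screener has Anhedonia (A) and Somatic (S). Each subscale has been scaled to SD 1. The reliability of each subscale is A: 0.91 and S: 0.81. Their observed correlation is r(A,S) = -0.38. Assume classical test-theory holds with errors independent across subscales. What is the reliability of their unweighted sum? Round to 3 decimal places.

0.774

Var(A+S) = 2 + 2·[(-0.38)] = 2 − 0.76 = 1.24.
Under uncorrelated errors the observed covariances equal the true-score covariances, so only the own-variance terms attenuate.
True-score variance = [0.91 + 0.81] − 0.76 = 1.72 − 0.76 = 0.96.
Reliability = 0.96 / 1.24 = 0.774.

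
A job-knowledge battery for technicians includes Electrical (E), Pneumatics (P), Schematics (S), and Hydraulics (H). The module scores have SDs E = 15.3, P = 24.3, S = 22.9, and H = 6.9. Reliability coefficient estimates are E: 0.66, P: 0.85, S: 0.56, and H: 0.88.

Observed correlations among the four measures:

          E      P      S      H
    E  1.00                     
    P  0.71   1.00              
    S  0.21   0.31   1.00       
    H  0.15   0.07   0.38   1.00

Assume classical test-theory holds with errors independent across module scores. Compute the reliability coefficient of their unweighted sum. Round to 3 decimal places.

0.844

Var(E+P+S+H) = 15.3² + 24.3² + 22.9² + 6.9² + 2·[15.3·24.3·0.71 + 15.3·22.9·0.21 + 15.3·6.9·0.15 + 24.3·22.9·0.31 + 24.3·6.9·0.07 + 22.9·6.9·0.38] = 1396.6 + 1195.34 = 2591.94.
With uncorrelated errors the cross-covariances are all true-score covariance, so they carry over unchanged; only the diagonal terms shrink to ρᵢσᵢ².
True-score variance = [15.3²·0.66 + 24.3²·0.85 + 22.9²·0.56 + 6.9²·0.88] + 1195.34 = 991.982 + 1195.34 = 2187.32.
Reliability = 2187.32 / 2591.94 = 0.844.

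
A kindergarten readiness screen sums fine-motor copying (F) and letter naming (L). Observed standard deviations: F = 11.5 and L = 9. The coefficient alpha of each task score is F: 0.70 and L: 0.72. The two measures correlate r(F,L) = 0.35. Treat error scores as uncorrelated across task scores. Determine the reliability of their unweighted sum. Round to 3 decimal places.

Var(F+L) = 11.5² + 9² + 2·[11.5·9·0.35] = 213.25 + 72.45 = 285.7.
With uncorrelated errors the cross-covariances are all true-score covariance, so they carry over unchanged; only the diagonal terms shrink to ρᵢσᵢ².
True-score variance = [11.5²·0.70 + 9²·0.72] + 72.45 = 150.895 + 72.45 = 223.345.
Reliability = 223.345 / 285.7 = 0.782.

0.782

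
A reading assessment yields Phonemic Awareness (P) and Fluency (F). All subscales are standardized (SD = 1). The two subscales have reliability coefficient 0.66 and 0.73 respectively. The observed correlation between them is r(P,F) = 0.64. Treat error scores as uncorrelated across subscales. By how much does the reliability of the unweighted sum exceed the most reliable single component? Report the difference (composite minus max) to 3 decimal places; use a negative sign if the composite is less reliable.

Var(sum) = 2 + 1.28 = 3.28; true-score variance = 1.39 + 1.28 = 2.67; composite reliability = 0.8140.
Max component reliability = 0.7300.
Difference = 0.8140 − 0.7300 = 0.084.

0.084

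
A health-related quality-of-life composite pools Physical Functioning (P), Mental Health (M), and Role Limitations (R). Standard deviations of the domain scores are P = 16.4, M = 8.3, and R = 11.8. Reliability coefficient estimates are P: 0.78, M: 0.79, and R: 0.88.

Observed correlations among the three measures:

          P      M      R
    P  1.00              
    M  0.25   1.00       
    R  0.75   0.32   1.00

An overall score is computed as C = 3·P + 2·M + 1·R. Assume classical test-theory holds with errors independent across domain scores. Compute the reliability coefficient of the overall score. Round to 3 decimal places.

Var(C) = 3²·16.4² + 2²·8.3² + 11.8² + 2·[6·16.4·8.3·0.25 + 3·16.4·11.8·0.75 + 2·8.3·11.8·0.32] = 2835.44 + 1404.56 = 4240.
With uncorrelated errors the cross-covariances are all true-score covariance, so they carry over unchanged; only the diagonal terms shrink to ρᵢσᵢ².
True-score variance = [3²·16.4²·0.78 + 2²·8.3²·0.79 + 11.8²·0.88] + 1404.56 = 2228.32 + 1404.56 = 3632.89.
Reliability = 3632.89 / 4240 = 0.857.

0.857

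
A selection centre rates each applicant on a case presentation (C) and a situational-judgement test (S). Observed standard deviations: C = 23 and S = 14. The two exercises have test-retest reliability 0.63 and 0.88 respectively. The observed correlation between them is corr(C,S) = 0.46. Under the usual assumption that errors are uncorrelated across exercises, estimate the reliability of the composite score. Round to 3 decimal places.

Var(C+S) = 23² + 14² + 2·[23·14·0.46] = 725 + 296.24 = 1021.24.
Under uncorrelated errors the observed covariances equal the true-score covariances, so only the own-variance terms attenuate.
True-score variance = [23²·0.63 + 14²·0.88] + 296.24 = 505.75 + 296.24 = 801.99.
Reliability = 801.99 / 1021.24 = 0.785.

0.785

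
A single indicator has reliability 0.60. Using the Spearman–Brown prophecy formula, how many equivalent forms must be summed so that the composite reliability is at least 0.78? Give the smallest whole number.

3

k ≥ ρ*(1−ρ₁)/(ρ₁(1−ρ*)) = 0.78·0.40 / (0.60·0.22) = 2.364.
Smallest integer k = 3.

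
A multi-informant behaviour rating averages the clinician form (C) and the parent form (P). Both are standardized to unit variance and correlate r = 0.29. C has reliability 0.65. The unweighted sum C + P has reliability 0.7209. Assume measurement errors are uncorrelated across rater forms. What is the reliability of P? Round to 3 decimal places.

Var(C+P) = 2 + 2·0.29 = 2.580.
True-score variance = ρ_C + ρ_P + 2·0.29, so 0.7209 = (0.65 + ρ_P + 0.58) / 2.580.
ρ_P = 0.7209·2.580 − 0.65 − 0.58 = 0.630.

0.630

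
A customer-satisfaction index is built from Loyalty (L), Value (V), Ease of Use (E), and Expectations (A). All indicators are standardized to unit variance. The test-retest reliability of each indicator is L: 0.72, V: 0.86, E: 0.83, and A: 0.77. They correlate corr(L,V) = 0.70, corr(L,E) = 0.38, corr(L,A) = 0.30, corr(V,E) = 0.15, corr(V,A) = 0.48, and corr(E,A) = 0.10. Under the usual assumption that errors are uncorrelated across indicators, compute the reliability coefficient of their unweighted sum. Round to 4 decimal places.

0.9002

Var(L+V+E+A) = 4 + 2·[0.70 + 0.38 + 0.30 + 0.15 + 0.48 + 0.10] = 4 + 4.22 = 8.22.
With uncorrelated errors the cross-covariances are all true-score covariance, so they carry over unchanged; only the diagonal terms shrink to ρᵢσᵢ².
True-score variance = [0.72 + 0.86 + 0.83 + 0.77] + 4.22 = 3.18 + 4.22 = 7.4.
Reliability = 7.4 / 8.22 = 0.9002.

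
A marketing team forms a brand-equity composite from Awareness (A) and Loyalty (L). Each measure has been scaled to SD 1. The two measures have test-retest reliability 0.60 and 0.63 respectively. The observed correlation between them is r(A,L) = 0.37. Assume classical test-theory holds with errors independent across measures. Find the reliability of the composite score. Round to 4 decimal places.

Var(A+L) = 2 + 2·[0.37] = 2 + 0.74 = 2.74.
Because errors are independent across components, Cov(Tᵢ,Tⱼ) = Cov(Xᵢ,Xⱼ); the off-diagonal part of the true-score variance is the same as above.
True-score variance = [0.60 + 0.63] + 0.74 = 1.23 + 0.74 = 1.97.
Reliability = 1.97 / 2.74 = 0.7190.

0.7190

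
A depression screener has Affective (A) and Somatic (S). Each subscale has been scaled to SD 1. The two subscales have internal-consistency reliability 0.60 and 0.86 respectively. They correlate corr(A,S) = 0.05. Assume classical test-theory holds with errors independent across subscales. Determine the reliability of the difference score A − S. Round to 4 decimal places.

Var(A−S) = 1 + 1 − 2·0.05 = 2 − 0.1 = 1.9.
With uncorrelated errors the cross-covariances are all true-score covariance, so they carry over unchanged; only the diagonal terms shrink to ρᵢσᵢ².
True-score variance = [0.60 + 0.86] − 0.1 = 1.46 − 0.1 = 1.36.
Reliability = 1.36 / 1.9 = 0.7158.

0.7158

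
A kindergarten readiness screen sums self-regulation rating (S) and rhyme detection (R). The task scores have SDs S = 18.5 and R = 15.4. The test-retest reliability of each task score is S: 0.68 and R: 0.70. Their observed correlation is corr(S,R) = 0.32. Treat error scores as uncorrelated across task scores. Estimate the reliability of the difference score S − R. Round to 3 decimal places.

Var(S−R) = 18.5² + 15.4² − 2·18.5·15.4·0.32 = 579.41 − 182.336 = 397.074.
Under uncorrelated errors the observed covariances equal the true-score covariances, so only the own-variance terms attenuate.
True-score variance = [18.5²·0.68 + 15.4²·0.70] − 182.336 = 398.742 − 182.336 = 216.406.
Reliability = 216.406 / 397.074 = 0.545.

0.545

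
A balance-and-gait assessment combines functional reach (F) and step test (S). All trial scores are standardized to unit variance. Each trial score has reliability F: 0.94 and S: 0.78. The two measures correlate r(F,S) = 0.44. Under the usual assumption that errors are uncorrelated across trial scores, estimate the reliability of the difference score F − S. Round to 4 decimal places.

Var(F−S) = 1 + 1 − 2·0.44 = 2 − 0.88 = 1.12.
With uncorrelated errors the cross-covariances are all true-score covariance, so they carry over unchanged; only the diagonal terms shrink to ρᵢσᵢ².
True-score variance = [0.94 + 0.78] − 0.88 = 1.72 − 0.88 = 0.84.
Reliability = 0.84 / 1.12 = 0.7500.

0.7500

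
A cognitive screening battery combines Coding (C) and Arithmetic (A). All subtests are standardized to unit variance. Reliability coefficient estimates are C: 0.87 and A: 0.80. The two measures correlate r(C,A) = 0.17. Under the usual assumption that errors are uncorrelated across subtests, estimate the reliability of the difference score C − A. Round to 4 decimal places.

Var(C−A) = 1 + 1 − 2·0.17 = 2 − 0.34 = 1.66.
Under uncorrelated errors the observed covariances equal the true-score covariances, so only the own-variance terms attenuate.
True-score variance = [0.87 + 0.80] − 0.34 = 1.67 − 0.34 = 1.33.
Reliability = 1.33 / 1.66 = 0.8012.

0.8012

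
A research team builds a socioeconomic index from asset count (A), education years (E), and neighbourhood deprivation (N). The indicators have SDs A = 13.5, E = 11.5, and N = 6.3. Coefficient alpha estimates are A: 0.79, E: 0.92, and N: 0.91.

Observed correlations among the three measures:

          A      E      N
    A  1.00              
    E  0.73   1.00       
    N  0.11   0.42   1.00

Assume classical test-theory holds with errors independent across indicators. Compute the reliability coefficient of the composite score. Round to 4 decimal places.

0.9206

Var(A+E+N) = 13.5² + 11.5² + 6.3² + 2·[13.5·11.5·0.73 + 13.5·6.3·0.11 + 11.5·6.3·0.42] = 354.19 + 306.234 = 660.424.
With uncorrelated errors the cross-covariances are all true-score covariance, so they carry over unchanged; only the diagonal terms shrink to ρᵢσᵢ².
True-score variance = [13.5²·0.79 + 11.5²·0.92 + 6.3²·0.91] + 306.234 = 301.765 + 306.234 = 607.999.
Reliability = 607.999 / 660.424 = 0.9206.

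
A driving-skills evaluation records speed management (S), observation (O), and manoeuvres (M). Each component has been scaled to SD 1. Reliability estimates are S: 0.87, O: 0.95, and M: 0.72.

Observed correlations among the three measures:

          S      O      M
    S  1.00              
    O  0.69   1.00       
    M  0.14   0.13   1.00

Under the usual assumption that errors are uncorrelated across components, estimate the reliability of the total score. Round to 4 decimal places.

0.9065

Var(S+O+M) = 3 + 2·[0.69 + 0.14 + 0.13] = 3 + 1.92 = 4.92.
Under uncorrelated errors the observed covariances equal the true-score covariances, so only the own-variance terms attenuate.
True-score variance = [0.87 + 0.95 + 0.72] + 1.92 = 2.54 + 1.92 = 4.46.
Reliability = 4.46 / 4.92 = 0.9065.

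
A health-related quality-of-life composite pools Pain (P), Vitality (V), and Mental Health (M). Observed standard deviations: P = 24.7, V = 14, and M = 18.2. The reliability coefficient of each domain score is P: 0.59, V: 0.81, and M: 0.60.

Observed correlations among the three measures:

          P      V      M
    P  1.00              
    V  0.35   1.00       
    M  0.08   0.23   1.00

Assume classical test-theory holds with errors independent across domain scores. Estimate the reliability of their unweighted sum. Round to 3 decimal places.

0.732

Var(P+V+M) = 24.7² + 14² + 18.2² + 2·[24.7·14·0.35 + 24.7·18.2·0.08 + 14·18.2·0.23] = 1137.33 + 431.194 = 1568.52.
Because errors are independent across components, Cov(Tᵢ,Tⱼ) = Cov(Xᵢ,Xⱼ); the off-diagonal part of the true-score variance is the same as above.
True-score variance = [24.7²·0.59 + 14²·0.81 + 18.2²·0.60] + 431.194 = 717.457 + 431.194 = 1148.65.
Reliability = 1148.65 / 1568.52 = 0.732.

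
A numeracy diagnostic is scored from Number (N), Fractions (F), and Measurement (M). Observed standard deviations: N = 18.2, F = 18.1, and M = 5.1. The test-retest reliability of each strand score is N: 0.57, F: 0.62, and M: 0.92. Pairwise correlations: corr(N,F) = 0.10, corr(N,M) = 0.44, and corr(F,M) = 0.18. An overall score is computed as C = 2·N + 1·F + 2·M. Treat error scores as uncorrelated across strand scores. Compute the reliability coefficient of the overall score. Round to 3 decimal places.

0.692

Var(C) = 2²·18.2² + 18.1² + 2²·5.1² + 2·[2·18.2·18.1·0.10 + 4·18.2·5.1·0.44 + 2·18.1·5.1·0.18] = 1756.61 + 524.958 = 2281.57.
Under uncorrelated errors the observed covariances equal the true-score covariances, so only the own-variance terms attenuate.
True-score variance = [2²·18.2²·0.57 + 18.1²·0.62 + 2²·5.1²·0.92] + 524.958 = 1054.06 + 524.958 = 1579.02.
Reliability = 1579.02 / 2281.57 = 0.692.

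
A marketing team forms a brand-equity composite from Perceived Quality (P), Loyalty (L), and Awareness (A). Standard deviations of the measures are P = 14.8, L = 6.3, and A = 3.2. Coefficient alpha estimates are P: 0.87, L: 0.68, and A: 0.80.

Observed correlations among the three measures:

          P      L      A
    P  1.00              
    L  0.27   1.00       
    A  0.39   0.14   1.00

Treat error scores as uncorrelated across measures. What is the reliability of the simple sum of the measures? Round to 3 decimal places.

0.881

Var(P+L+A) = 14.8² + 6.3² + 3.2² + 2·[14.8·6.3·0.27 + 14.8·3.2·0.39 + 6.3·3.2·0.14] = 268.97 + 92.9352 = 361.905.
Because errors are independent across components, Cov(Tᵢ,Tⱼ) = Cov(Xᵢ,Xⱼ); the off-diagonal part of the true-score variance is the same as above.
True-score variance = [14.8²·0.87 + 6.3²·0.68 + 3.2²·0.80] + 92.9352 = 225.746 + 92.9352 = 318.681.
Reliability = 318.681 / 361.905 = 0.881.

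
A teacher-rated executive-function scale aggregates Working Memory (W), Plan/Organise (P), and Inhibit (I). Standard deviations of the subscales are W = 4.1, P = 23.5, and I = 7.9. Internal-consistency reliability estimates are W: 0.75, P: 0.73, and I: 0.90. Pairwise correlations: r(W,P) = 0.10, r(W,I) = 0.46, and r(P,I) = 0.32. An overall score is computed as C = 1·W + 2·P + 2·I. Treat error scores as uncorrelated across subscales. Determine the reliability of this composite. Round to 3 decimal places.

Var(C) = 4.1² + 2²·23.5² + 2²·7.9² + 2·[2·4.1·23.5·0.10 + 2·4.1·7.9·0.46 + 4·23.5·7.9·0.32] = 2475.45 + 573.402 = 3048.85.
Because errors are independent across components, Cov(Tᵢ,Tⱼ) = Cov(Xᵢ,Xⱼ); the off-diagonal part of the true-score variance is the same as above.
True-score variance = [4.1²·0.75 + 2²·23.5²·0.73 + 2²·7.9²·0.90] + 573.402 = 1849.85 + 573.402 = 2423.26.
Reliability = 2423.26 / 3048.85 = 0.795.

0.795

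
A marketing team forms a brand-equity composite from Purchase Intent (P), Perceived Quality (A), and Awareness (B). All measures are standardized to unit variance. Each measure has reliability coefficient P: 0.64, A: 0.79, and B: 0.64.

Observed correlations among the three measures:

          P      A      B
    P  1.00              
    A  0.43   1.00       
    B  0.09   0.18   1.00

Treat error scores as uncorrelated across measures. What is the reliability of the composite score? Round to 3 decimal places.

Var(P+A+B) = 3 + 2·[0.43 + 0.09 + 0.18] = 3 + 1.4 = 4.4.
With uncorrelated errors the cross-covariances are all true-score covariance, so they carry over unchanged; only the diagonal terms shrink to ρᵢσᵢ².
True-score variance = [0.64 + 0.79 + 0.64] + 1.4 = 2.07 + 1.4 = 3.47.
Reliability = 3.47 / 4.4 = 0.789.

0.789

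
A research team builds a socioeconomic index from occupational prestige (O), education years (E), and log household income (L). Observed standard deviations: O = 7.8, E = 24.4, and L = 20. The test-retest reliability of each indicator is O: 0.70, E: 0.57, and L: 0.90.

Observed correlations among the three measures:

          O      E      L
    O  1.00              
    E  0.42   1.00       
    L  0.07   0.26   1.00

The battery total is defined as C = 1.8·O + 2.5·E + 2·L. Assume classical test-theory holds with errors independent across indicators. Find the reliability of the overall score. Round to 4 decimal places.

0.7602

Var(C) = 1.8²·7.8² + 2.5²·24.4² + 2²·20² + 2·[4.5·7.8·24.4·0.42 + 3.6·7.8·20·0.07 + 5·24.4·20·0.26] = 5518.12 + 2066.83 = 7584.96.
With uncorrelated errors the cross-covariances are all true-score covariance, so they carry over unchanged; only the diagonal terms shrink to ρᵢσᵢ².
True-score variance = [1.8²·7.8²·0.70 + 2.5²·24.4²·0.57 + 2²·20²·0.90] + 2066.83 = 3698.96 + 2066.83 = 5765.79.
Reliability = 5765.79 / 7584.96 = 0.7602.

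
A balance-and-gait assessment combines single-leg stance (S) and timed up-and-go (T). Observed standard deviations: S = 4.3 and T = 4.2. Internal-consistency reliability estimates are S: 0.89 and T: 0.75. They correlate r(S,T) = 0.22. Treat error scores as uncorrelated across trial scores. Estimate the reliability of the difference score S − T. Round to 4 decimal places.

Var(S−T) = 4.3² + 4.2² − 2·4.3·4.2·0.22 = 36.13 − 7.9464 = 28.1836.
Because errors are independent across components, Cov(Tᵢ,Tⱼ) = Cov(Xᵢ,Xⱼ); the off-diagonal part of the true-score variance is the same as above.
True-score variance = [4.3²·0.89 + 4.2²·0.75] − 7.9464 = 29.6861 − 7.9464 = 21.7397.
Reliability = 21.7397 / 28.1836 = 0.7714.

0.7714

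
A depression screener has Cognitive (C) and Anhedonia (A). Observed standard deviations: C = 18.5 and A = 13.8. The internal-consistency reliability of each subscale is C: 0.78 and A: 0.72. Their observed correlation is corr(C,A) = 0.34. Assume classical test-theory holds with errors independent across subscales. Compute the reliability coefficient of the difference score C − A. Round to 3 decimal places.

Var(C−A) = 18.5² + 13.8² − 2·18.5·13.8·0.34 = 532.69 − 173.604 = 359.086.
Because errors are independent across components, Cov(Tᵢ,Tⱼ) = Cov(Xᵢ,Xⱼ); the off-diagonal part of the true-score variance is the same as above.
True-score variance = [18.5²·0.78 + 13.8²·0.72] − 173.604 = 404.072 − 173.604 = 230.468.
Reliability = 230.468 / 359.086 = 0.642.

0.642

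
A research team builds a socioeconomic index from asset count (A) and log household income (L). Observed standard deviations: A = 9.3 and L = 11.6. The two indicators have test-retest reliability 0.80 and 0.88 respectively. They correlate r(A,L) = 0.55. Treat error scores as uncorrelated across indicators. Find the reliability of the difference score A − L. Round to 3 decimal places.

0.673

Var(A−L) = 9.3² + 11.6² − 2·9.3·11.6·0.55 = 221.05 − 118.668 = 102.382.
Under uncorrelated errors the observed covariances equal the true-score covariances, so only the own-variance terms attenuate.
True-score variance = [9.3²·0.80 + 11.6²·0.88] − 118.668 = 187.605 − 118.668 = 68.9368.
Reliability = 68.9368 / 102.382 = 0.673.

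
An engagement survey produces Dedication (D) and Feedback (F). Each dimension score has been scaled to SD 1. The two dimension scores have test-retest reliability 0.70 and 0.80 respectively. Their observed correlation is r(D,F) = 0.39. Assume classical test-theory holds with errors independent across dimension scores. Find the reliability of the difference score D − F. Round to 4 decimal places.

Var(D−F) = 1 + 1 − 2·0.39 = 2 − 0.78 = 1.22.
Under uncorrelated errors the observed covariances equal the true-score covariances, so only the own-variance terms attenuate.
True-score variance = [0.70 + 0.80] − 0.78 = 1.5 − 0.78 = 0.72.
Reliability = 0.72 / 1.22 = 0.5902.

0.5902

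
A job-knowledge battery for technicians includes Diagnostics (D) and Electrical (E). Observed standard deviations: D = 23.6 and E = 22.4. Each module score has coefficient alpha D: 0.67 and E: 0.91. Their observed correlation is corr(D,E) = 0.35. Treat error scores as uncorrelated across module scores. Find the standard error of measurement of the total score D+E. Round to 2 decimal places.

Var(total) = 1058.72 + 370.048 = 1428.77.
True-score variance = 829.765 + 370.048 = 1199.81, so reliability = 0.8398.
Error variance = 1428.77 − 1199.81 = 228.955; SEM = √228.955 = 15.13.

15.13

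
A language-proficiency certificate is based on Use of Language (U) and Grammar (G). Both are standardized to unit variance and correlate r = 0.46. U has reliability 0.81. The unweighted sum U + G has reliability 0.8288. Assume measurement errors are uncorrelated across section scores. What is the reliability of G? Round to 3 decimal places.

0.690

Var(U+G) = 2 + 2·0.46 = 2.920.
True-score variance = ρ_U + ρ_G + 2·0.46, so 0.8288 = (0.81 + ρ_G + 0.92) / 2.920.
ρ_G = 0.8288·2.920 − 0.81 − 0.92 = 0.690.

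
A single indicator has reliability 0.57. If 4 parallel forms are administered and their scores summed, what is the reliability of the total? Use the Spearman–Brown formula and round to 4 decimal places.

0.8413

ρ_k = kρ / (1 + (k−1)ρ) = 4·0.57 / (1 + 3·0.57) = 2.280 / 2.710 = 0.8413.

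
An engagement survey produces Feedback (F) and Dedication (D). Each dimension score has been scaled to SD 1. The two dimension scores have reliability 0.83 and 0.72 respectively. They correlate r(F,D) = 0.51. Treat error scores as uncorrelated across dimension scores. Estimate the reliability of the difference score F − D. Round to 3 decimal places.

Var(F−D) = 1 + 1 − 2·0.51 = 2 − 1.02 = 0.98.
With uncorrelated errors the cross-covariances are all true-score covariance, so they carry over unchanged; only the diagonal terms shrink to ρᵢσᵢ².
True-score variance = [0.83 + 0.72] − 1.02 = 1.55 − 1.02 = 0.53.
Reliability = 0.53 / 0.98 = 0.541.

0.541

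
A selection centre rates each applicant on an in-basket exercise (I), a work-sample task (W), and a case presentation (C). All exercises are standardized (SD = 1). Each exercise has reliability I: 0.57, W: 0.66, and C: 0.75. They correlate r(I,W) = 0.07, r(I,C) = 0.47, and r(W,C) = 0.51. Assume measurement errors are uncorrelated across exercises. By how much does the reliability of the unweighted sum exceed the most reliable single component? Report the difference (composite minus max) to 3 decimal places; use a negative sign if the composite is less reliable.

Var(sum) = 3 + 2.1 = 5.1; true-score variance = 1.98 + 2.1 = 4.08; composite reliability = 0.8000.
Max component reliability = 0.7500.
Difference = 0.8000 − 0.7500 = 0.050.

0.050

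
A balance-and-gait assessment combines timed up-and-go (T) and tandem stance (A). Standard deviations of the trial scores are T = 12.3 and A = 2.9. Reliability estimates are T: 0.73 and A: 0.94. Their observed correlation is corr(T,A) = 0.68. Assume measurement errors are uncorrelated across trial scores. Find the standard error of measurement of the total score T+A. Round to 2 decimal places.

6.43

Var(total) = 159.7 + 48.5112 = 208.211.
True-score variance = 118.347 + 48.5112 = 166.858, so reliability = 0.8014.
Error variance = 208.211 − 166.858 = 41.3529; SEM = √41.3529 = 6.43.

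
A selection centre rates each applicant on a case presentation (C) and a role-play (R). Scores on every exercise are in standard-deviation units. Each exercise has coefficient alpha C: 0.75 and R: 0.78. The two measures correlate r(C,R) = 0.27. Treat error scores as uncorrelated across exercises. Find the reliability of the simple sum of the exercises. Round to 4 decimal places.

0.8150

Var(C+R) = 2 + 2·[0.27] = 2 + 0.54 = 2.54.
With uncorrelated errors the cross-covariances are all true-score covariance, so they carry over unchanged; only the diagonal terms shrink to ρᵢσᵢ².
True-score variance = [0.75 + 0.78] + 0.54 = 1.53 + 0.54 = 2.07.
Reliability = 2.07 / 2.54 = 0.8150.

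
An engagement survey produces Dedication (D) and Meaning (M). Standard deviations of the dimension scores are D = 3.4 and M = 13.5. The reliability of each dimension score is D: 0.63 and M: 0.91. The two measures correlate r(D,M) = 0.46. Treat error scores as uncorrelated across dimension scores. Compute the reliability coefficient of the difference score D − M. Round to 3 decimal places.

0.864

Var(D−M) = 3.4² + 13.5² − 2·3.4·13.5·0.46 = 193.81 − 42.228 = 151.582.
Because errors are independent across components, Cov(Tᵢ,Tⱼ) = Cov(Xᵢ,Xⱼ); the off-diagonal part of the true-score variance is the same as above.
True-score variance = [3.4²·0.63 + 13.5²·0.91] − 42.228 = 173.13 − 42.228 = 130.902.
Reliability = 130.902 / 151.582 = 0.864.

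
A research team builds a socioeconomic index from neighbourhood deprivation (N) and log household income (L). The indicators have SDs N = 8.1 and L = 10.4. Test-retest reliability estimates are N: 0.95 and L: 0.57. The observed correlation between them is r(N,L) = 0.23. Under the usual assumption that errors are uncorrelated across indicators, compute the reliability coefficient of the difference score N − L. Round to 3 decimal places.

0.631

Var(N−L) = 8.1² + 10.4² − 2·8.1·10.4·0.23 = 173.77 − 38.7504 = 135.02.
Because errors are independent across components, Cov(Tᵢ,Tⱼ) = Cov(Xᵢ,Xⱼ); the off-diagonal part of the true-score variance is the same as above.
True-score variance = [8.1²·0.95 + 10.4²·0.57] − 38.7504 = 123.981 − 38.7504 = 85.2303.
Reliability = 85.2303 / 135.02 = 0.631.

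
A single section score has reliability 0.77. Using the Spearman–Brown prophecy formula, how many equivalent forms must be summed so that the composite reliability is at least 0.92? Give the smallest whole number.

4

k ≥ ρ*(1−ρ₁)/(ρ₁(1−ρ*)) = 0.92·0.23 / (0.77·0.08) = 3.435.
Smallest integer k = 4.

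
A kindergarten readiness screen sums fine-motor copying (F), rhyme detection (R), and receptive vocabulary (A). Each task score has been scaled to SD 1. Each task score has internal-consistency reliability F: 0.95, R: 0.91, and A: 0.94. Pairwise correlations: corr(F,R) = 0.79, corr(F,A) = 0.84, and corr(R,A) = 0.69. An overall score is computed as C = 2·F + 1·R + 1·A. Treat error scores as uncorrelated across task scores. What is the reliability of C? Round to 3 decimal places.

Var(C) = 2² + 1 + 1 + 2·[2·0.79 + 2·0.84 + 0.69] = 6 + 7.9 = 13.9.
With uncorrelated errors the cross-covariances are all true-score covariance, so they carry over unchanged; only the diagonal terms shrink to ρᵢσᵢ².
True-score variance = [2²·0.95 + 0.91 + 0.94] + 7.9 = 5.65 + 7.9 = 13.55.
Reliability = 13.55 / 13.9 = 0.975.

0.975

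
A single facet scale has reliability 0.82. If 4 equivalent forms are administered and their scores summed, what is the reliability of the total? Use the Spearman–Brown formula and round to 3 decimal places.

ρ_k = kρ / (1 + (k−1)ρ) = 4·0.82 / (1 + 3·0.82) = 3.280 / 3.460 = 0.948.

0.948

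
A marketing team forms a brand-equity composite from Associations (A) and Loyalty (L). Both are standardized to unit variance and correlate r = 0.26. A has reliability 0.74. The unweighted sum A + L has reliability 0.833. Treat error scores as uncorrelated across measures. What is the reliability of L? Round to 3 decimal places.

Var(A+L) = 2 + 2·0.26 = 2.520.
True-score variance = ρ_A + ρ_L + 2·0.26, so 0.833 = (0.74 + ρ_L + 0.52) / 2.520.
ρ_L = 0.833·2.520 − 0.74 − 0.52 = 0.839.

0.839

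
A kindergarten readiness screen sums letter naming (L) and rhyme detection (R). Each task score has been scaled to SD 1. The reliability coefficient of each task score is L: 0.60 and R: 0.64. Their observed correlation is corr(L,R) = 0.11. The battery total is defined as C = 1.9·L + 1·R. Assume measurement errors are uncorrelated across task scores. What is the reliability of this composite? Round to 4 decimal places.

Var(C) = 1.9² + 1 + 2·[1.9·0.11] = 4.61 + 0.418 = 5.028.
Because errors are independent across components, Cov(Tᵢ,Tⱼ) = Cov(Xᵢ,Xⱼ); the off-diagonal part of the true-score variance is the same as above.
True-score variance = [1.9²·0.60 + 0.64] + 0.418 = 2.806 + 0.418 = 3.224.
Reliability = 3.224 / 5.028 = 0.6412.

0.6412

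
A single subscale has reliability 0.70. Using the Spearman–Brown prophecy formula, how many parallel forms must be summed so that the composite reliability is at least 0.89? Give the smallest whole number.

4

k ≥ ρ*(1−ρ₁)/(ρ₁(1−ρ*)) = 0.89·0.30 / (0.70·0.11) = 3.468.
Smallest integer k = 4.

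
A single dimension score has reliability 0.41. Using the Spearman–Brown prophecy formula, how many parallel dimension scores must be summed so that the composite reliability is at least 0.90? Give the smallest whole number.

13

k ≥ ρ*(1−ρ₁)/(ρ₁(1−ρ*)) = 0.90·0.59 / (0.41·0.10) = 12.951.
Smallest integer k = 13.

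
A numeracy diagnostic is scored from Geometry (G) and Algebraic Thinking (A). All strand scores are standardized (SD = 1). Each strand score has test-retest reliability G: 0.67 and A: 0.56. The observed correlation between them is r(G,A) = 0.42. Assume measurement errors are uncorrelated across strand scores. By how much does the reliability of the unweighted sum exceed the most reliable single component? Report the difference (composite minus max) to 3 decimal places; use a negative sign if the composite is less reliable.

Var(sum) = 2 + 0.84 = 2.84; true-score variance = 1.23 + 0.84 = 2.07; composite reliability = 0.7289.
Max component reliability = 0.6700.
Difference = 0.7289 − 0.6700 = 0.059.

0.059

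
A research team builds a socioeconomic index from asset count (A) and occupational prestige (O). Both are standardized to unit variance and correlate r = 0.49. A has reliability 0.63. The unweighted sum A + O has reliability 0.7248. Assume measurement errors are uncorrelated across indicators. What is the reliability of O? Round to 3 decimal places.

0.550

Var(A+O) = 2 + 2·0.49 = 2.980.
True-score variance = ρ_A + ρ_O + 2·0.49, so 0.7248 = (0.63 + ρ_O + 0.98) / 2.980.
ρ_O = 0.7248·2.980 − 0.63 − 0.98 = 0.550.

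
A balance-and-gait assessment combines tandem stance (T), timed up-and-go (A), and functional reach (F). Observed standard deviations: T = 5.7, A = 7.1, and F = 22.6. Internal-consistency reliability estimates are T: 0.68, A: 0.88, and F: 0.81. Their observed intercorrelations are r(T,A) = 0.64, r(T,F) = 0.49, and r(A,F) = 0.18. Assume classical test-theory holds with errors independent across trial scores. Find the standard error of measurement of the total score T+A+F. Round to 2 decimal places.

Var(total) = 593.66 + 235.811 = 829.471.
True-score variance = 480.17 + 235.811 = 715.98, so reliability = 0.8632.
Error variance = 829.471 − 715.98 = 113.49; SEM = √113.49 = 10.65.

10.65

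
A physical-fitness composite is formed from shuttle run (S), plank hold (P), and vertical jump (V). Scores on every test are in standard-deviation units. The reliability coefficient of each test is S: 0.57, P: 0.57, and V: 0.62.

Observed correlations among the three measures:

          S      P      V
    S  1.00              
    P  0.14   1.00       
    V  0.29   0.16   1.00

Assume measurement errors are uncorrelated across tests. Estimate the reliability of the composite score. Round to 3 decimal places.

Var(S+P+V) = 3 + 2·[0.14 + 0.29 + 0.16] = 3 + 1.18 = 4.18.
Because errors are independent across components, Cov(Tᵢ,Tⱼ) = Cov(Xᵢ,Xⱼ); the off-diagonal part of the true-score variance is the same as above.
True-score variance = [0.57 + 0.57 + 0.62] + 1.18 = 1.76 + 1.18 = 2.94.
Reliability = 2.94 / 4.18 = 0.703.

0.703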